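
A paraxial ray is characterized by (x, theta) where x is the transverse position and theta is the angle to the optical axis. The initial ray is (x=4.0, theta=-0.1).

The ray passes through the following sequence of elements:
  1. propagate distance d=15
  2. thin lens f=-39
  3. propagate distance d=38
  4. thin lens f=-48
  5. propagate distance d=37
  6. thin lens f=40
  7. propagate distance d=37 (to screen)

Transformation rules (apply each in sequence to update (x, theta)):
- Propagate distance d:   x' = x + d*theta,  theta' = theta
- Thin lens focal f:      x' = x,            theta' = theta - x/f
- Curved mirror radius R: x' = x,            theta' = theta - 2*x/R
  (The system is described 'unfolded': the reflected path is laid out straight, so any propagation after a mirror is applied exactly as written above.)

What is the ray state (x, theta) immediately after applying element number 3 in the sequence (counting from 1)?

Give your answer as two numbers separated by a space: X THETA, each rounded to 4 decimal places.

Initial: x=4.0000 theta=-0.1000
After 1 (propagate distance d=15): x=2.5000 theta=-0.1000
After 2 (thin lens f=-39): x=2.5000 theta=-7/195 (≈-0.0359)
After 3 (propagate distance d=38): x=443/390 (≈1.1359) theta=-7/195 (≈-0.0359)
Rounded to 4 decimal places: x = 1.1359, theta = -0.0359

Answer: 1.1359 -0.0359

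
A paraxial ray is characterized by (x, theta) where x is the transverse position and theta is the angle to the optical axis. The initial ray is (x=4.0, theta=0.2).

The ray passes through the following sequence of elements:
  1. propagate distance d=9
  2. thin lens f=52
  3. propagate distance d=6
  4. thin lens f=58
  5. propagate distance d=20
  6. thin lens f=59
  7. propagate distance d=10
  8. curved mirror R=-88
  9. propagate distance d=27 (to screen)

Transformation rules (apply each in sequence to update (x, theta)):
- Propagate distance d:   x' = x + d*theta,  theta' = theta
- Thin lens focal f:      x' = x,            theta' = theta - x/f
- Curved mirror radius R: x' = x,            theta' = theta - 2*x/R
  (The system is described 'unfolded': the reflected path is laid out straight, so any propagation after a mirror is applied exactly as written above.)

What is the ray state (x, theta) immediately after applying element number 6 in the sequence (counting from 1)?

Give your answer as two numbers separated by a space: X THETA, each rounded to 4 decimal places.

Answer: 5.9170 -0.1210

Derivation:
Initial: x=4.0000 theta=0.2000
After 1 (propagate distance d=9): x=5.8000 theta=0.2000
After 2 (thin lens f=52): x=5.8000 theta=23/260 (≈0.0885)
After 3 (propagate distance d=6): x=823/130 (≈6.3308) theta=23/260 (≈0.0885)
After 4 (thin lens f=58): x=823/130 (≈6.3308) theta=-3/145 (≈-0.0207)
After 5 (propagate distance d=20): x=22307/3770 (≈5.9170) theta=-3/145 (≈-0.0207)
After 6 (thin lens f=59): x=22307/3770 (≈5.9170) theta=-26909/222430 (≈-0.1210)
Rounded to 4 decimal places: x = 5.9170, theta = -0.1210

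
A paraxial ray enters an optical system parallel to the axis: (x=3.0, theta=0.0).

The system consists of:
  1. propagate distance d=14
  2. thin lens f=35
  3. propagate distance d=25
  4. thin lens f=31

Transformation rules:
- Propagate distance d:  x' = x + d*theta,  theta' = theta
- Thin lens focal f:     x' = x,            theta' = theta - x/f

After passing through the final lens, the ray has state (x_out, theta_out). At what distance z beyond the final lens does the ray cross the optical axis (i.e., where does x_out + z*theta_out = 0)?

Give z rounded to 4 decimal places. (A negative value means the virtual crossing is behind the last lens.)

Answer: 7.5610

Derivation:
Initial: x=3.0000 theta=0.0000
After 1 (propagate distance d=14): x=3.0000 theta=0.0000
After 2 (thin lens f=35): x=3.0000 theta=-3/35 (≈-0.0857)
After 3 (propagate distance d=25): x=6/7 (≈0.8571) theta=-3/35 (≈-0.0857)
After 4 (thin lens f=31): x=6/7 (≈0.8571) theta=-123/1085 (≈-0.1134)
z_focus = -x_out/theta_out = -(6/7)/(-123/1085) = 310/41 ≈ 7.5610
Rounded to 4 decimal places: z = 7.5610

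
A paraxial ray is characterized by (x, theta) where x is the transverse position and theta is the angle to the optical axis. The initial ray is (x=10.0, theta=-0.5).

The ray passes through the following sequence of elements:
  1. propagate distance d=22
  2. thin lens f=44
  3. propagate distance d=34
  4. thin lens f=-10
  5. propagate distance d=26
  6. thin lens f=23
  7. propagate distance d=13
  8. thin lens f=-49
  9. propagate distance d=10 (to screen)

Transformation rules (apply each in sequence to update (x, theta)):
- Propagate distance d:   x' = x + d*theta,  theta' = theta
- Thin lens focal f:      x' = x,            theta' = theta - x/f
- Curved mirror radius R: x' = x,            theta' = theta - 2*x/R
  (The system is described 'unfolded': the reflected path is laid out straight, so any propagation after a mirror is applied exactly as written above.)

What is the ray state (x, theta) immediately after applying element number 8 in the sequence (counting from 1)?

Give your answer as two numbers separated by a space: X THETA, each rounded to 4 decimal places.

Initial: x=10.0000 theta=-0.5000
After 1 (propagate distance d=22): x=-1.0000 theta=-0.5000
After 2 (thin lens f=44): x=-1.0000 theta=-21/44 (≈-0.4773)
After 3 (propagate distance d=34): x=-379/22 (≈-17.2273) theta=-21/44 (≈-0.4773)
After 4 (thin lens f=-10): x=-379/22 (≈-17.2273) theta=-2.2000
After 5 (propagate distance d=26): x=-8187/110 (≈-74.4273) theta=-2.2000
After 6 (thin lens f=23): x=-8187/110 (≈-74.4273) theta=2621/2530 (≈1.0360)
After 7 (propagate distance d=13): x=-77114/1265 (≈-60.9597) theta=2621/2530 (≈1.0360)
After 8 (thin lens f=-49): x=-77114/1265 (≈-60.9597) theta=-25799/123970 (≈-0.2081)
Rounded to 4 decimal places: x = -60.9597, theta = -0.2081

Answer: -60.9597 -0.2081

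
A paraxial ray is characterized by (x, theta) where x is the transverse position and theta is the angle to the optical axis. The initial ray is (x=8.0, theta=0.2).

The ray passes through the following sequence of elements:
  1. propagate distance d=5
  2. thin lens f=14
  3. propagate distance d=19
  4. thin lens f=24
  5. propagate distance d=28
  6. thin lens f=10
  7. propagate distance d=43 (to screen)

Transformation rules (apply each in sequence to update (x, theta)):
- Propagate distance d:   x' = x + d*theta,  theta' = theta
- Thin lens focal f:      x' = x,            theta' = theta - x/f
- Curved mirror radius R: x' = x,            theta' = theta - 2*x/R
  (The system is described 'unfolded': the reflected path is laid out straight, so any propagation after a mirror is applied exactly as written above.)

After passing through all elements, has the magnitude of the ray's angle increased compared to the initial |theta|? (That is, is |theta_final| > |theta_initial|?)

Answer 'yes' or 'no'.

Initial: x=8.0000 theta=0.2000
After 1 (propagate distance d=5): x=9.0000 theta=0.2000
After 2 (thin lens f=14): x=9.0000 theta=-31/70 (≈-0.4429)
After 3 (propagate distance d=19): x=41/70 (≈0.5857) theta=-31/70 (≈-0.4429)
After 4 (thin lens f=24): x=41/70 (≈0.5857) theta=-157/336 (≈-0.4673)
After 5 (propagate distance d=28): x=-5249/420 (≈-12.4976) theta=-157/336 (≈-0.4673)
After 6 (thin lens f=10): x=-5249/420 (≈-12.4976) theta=0.7825
After 7 (propagate distance d=43 (to screen)): x=177659/8400 (≈21.1499) theta=0.7825
|theta_initial|=0.2000 |theta_final|=0.7825 -> increased

Answer: yes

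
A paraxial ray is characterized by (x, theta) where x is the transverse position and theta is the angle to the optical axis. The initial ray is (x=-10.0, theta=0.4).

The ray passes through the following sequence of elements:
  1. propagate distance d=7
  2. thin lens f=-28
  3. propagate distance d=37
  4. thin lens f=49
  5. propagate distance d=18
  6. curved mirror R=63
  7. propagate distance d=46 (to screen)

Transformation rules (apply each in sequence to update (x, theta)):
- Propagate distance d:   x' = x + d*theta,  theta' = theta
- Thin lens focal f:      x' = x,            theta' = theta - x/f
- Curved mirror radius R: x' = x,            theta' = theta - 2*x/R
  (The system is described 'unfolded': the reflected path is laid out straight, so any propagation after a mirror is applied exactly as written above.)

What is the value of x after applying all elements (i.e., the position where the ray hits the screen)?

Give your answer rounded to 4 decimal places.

Answer: 7.7423

Derivation:
Initial: x=-10.0000 theta=0.4000
After 1 (propagate distance d=7): x=-7.2000 theta=0.4000
After 2 (thin lens f=-28): x=-7.2000 theta=1/7 (≈0.1429)
After 3 (propagate distance d=37): x=-67/35 (≈-1.9143) theta=1/7 (≈0.1429)
After 4 (thin lens f=49): x=-67/35 (≈-1.9143) theta=312/1715 (≈0.1819)
After 5 (propagate distance d=18): x=2333/1715 (≈1.3603) theta=312/1715 (≈0.1819)
After 6 (curved mirror R=63): x=2333/1715 (≈1.3603) theta=2998/21609 (≈0.1387)
After 7 (propagate distance d=46 (to screen)): x=836519/108045 (≈7.7423) theta=2998/21609 (≈0.1387)
Rounded to 4 decimal places: x = 7.7423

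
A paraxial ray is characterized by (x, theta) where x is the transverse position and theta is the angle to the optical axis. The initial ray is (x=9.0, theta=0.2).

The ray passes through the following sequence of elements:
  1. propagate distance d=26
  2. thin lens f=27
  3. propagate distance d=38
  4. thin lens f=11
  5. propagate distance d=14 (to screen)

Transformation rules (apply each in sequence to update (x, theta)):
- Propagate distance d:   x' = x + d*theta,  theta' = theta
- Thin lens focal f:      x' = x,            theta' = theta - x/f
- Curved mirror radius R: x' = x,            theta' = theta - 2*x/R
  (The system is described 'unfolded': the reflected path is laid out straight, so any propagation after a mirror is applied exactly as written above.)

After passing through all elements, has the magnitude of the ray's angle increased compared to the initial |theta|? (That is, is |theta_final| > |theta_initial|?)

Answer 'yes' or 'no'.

Answer: yes

Derivation:
Initial: x=9.0000 theta=0.2000
After 1 (propagate distance d=26): x=14.2000 theta=0.2000
After 2 (thin lens f=27): x=14.2000 theta=-44/135 (≈-0.3259)
After 3 (propagate distance d=38): x=49/27 (≈1.8148) theta=-44/135 (≈-0.3259)
After 4 (thin lens f=11): x=49/27 (≈1.8148) theta=-27/55 (≈-0.4909)
After 5 (propagate distance d=14 (to screen)): x=-7511/1485 (≈-5.0579) theta=-27/55 (≈-0.4909)
|theta_initial|=0.2000 |theta_final|=27/55 (≈0.4909) -> increased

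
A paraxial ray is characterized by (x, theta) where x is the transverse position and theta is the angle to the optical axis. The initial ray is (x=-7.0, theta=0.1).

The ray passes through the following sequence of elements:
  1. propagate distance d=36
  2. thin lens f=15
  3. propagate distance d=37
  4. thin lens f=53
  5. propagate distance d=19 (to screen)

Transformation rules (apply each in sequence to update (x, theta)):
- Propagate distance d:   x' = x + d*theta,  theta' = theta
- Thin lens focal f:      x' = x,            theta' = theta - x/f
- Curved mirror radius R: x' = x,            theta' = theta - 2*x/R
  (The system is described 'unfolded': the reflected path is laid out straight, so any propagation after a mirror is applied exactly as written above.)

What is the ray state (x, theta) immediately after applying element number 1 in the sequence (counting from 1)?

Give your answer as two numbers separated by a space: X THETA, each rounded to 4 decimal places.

Answer: -3.4000 0.1000

Derivation:
Initial: x=-7.0000 theta=0.1000
After 1 (propagate distance d=36): x=-3.4000 theta=0.1000
Rounded to 4 decimal places: x = -3.4000, theta = 0.1000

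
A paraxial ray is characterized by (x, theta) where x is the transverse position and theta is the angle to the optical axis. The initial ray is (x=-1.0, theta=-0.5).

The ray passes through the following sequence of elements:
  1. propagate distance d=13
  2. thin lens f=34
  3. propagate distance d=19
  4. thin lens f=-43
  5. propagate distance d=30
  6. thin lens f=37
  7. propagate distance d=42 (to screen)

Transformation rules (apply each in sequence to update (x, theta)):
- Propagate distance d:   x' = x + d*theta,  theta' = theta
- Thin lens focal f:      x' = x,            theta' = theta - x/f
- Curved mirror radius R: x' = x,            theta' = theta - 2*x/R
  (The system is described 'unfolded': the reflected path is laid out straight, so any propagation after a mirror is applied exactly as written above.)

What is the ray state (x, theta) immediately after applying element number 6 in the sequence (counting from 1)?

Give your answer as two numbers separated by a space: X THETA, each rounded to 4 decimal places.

Initial: x=-1.0000 theta=-0.5000
After 1 (propagate distance d=13): x=-7.5000 theta=-0.5000
After 2 (thin lens f=34): x=-7.5000 theta=-19/68 (≈-0.2794)
After 3 (propagate distance d=19): x=-871/68 (≈-12.8088) theta=-19/68 (≈-0.2794)
After 4 (thin lens f=-43): x=-871/68 (≈-12.8088) theta=-422/731 (≈-0.5773)
After 5 (propagate distance d=30): x=-88093/2924 (≈-30.1276) theta=-422/731 (≈-0.5773)
After 6 (thin lens f=37): x=-88093/2924 (≈-30.1276) theta=25637/108188 (≈0.2370)
Rounded to 4 decimal places: x = -30.1276, theta = 0.2370

Answer: -30.1276 0.2370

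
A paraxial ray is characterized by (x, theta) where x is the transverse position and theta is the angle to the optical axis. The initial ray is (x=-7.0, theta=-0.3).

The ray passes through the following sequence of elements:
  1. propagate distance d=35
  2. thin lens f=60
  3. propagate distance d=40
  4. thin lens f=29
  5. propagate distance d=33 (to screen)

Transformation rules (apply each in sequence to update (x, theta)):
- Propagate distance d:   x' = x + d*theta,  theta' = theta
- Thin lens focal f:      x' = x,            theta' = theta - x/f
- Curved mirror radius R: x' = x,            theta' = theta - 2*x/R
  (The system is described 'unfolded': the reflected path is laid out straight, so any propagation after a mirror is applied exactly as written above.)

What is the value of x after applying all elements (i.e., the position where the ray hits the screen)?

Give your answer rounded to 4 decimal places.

Answer: 2.1848

Derivation:
Initial: x=-7.0000 theta=-0.3000
After 1 (propagate distance d=35): x=-17.5000 theta=-0.3000
After 2 (thin lens f=60): x=-17.5000 theta=-1/120 (≈-0.0083)
After 3 (propagate distance d=40): x=-107/6 (≈-17.8333) theta=-1/120 (≈-0.0083)
After 4 (thin lens f=29): x=-107/6 (≈-17.8333) theta=2111/3480 (≈0.6066)
After 5 (propagate distance d=33 (to screen)): x=7603/3480 (≈2.1848) theta=2111/3480 (≈0.6066)
Rounded to 4 decimal places: x = 2.1848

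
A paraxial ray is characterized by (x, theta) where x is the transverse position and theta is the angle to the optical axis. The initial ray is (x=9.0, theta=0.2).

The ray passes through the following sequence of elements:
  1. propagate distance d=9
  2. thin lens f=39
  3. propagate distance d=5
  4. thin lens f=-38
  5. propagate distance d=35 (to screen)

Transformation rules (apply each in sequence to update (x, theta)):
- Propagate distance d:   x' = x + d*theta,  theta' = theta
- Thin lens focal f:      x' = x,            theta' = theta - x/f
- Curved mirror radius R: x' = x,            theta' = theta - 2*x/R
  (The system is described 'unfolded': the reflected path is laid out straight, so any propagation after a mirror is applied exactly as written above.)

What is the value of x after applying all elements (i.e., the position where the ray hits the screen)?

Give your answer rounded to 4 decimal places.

Initial: x=9.0000 theta=0.2000
After 1 (propagate distance d=9): x=10.8000 theta=0.2000
After 2 (thin lens f=39): x=10.8000 theta=-1/13 (≈-0.0769)
After 3 (propagate distance d=5): x=677/65 (≈10.4154) theta=-1/13 (≈-0.0769)
After 4 (thin lens f=-38): x=677/65 (≈10.4154) theta=487/2470 (≈0.1972)
After 5 (propagate distance d=35 (to screen)): x=42771/2470 (≈17.3162) theta=487/2470 (≈0.1972)
Rounded to 4 decimal places: x = 17.3162

Answer: 17.3162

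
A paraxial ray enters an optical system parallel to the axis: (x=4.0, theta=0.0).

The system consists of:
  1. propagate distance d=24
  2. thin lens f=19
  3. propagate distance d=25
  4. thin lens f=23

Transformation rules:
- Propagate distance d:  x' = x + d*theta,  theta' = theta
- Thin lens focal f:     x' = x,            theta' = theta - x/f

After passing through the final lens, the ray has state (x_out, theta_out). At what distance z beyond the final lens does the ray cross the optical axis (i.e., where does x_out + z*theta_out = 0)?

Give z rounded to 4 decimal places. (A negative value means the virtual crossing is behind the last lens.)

Initial: x=4.0000 theta=0.0000
After 1 (propagate distance d=24): x=4.0000 theta=0.0000
After 2 (thin lens f=19): x=4.0000 theta=-4/19 (≈-0.2105)
After 3 (propagate distance d=25): x=-24/19 (≈-1.2632) theta=-4/19 (≈-0.2105)
After 4 (thin lens f=23): x=-24/19 (≈-1.2632) theta=-68/437 (≈-0.1556)
z_focus = -x_out/theta_out = -(-24/19)/(-68/437) = -138/17 ≈ -8.1176
Rounded to 4 decimal places: z = -8.1176

Answer: -8.1176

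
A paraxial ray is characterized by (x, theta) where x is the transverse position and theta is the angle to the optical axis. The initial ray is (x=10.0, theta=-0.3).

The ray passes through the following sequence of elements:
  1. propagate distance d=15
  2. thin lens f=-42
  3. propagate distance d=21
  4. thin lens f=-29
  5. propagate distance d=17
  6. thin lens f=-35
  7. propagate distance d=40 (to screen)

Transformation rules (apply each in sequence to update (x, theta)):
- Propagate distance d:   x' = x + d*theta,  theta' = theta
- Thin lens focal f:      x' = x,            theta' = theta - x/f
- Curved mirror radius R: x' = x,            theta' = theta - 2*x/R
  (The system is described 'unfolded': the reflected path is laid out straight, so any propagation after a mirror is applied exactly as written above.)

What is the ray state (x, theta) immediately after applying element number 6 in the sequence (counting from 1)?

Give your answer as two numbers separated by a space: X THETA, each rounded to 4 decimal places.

Answer: 0.2193 -0.0955

Derivation:
Initial: x=10.0000 theta=-0.3000
After 1 (propagate distance d=15): x=5.5000 theta=-0.3000
After 2 (thin lens f=-42): x=5.5000 theta=-71/420 (≈-0.1690)
After 3 (propagate distance d=21): x=1.9500 theta=-71/420 (≈-0.1690)
After 4 (thin lens f=-29): x=1.9500 theta=-62/609 (≈-0.1018)
After 5 (propagate distance d=17): x=2671/12180 (≈0.2193) theta=-62/609 (≈-0.1018)
After 6 (thin lens f=-35): x=2671/12180 (≈0.2193) theta=-40729/426300 (≈-0.0955)
Rounded to 4 decimal places: x = 0.2193, theta = -0.0955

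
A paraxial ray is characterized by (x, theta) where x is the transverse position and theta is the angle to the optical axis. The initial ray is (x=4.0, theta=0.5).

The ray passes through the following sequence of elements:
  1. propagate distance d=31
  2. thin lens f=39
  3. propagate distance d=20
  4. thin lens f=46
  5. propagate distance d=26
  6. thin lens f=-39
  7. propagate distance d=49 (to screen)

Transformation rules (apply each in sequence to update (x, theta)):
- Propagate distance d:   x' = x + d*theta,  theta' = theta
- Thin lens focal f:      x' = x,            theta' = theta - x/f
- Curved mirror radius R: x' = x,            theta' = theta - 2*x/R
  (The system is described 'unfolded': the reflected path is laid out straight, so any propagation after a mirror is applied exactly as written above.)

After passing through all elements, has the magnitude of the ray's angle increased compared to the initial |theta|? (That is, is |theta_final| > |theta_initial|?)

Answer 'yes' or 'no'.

Initial: x=4.0000 theta=0.5000
After 1 (propagate distance d=31): x=19.5000 theta=0.5000
After 2 (thin lens f=39): x=19.5000 theta=0.0000
After 3 (propagate distance d=20): x=19.5000 theta=0.0000
After 4 (thin lens f=46): x=19.5000 theta=-39/92 (≈-0.4239)
After 5 (propagate distance d=26): x=195/23 (≈8.4783) theta=-39/92 (≈-0.4239)
After 6 (thin lens f=-39): x=195/23 (≈8.4783) theta=-19/92 (≈-0.2065)
After 7 (propagate distance d=49 (to screen)): x=-151/92 (≈-1.6413) theta=-19/92 (≈-0.2065)
|theta_initial|=0.5000 |theta_final|=19/92 (≈0.2065) -> not increased

Answer: no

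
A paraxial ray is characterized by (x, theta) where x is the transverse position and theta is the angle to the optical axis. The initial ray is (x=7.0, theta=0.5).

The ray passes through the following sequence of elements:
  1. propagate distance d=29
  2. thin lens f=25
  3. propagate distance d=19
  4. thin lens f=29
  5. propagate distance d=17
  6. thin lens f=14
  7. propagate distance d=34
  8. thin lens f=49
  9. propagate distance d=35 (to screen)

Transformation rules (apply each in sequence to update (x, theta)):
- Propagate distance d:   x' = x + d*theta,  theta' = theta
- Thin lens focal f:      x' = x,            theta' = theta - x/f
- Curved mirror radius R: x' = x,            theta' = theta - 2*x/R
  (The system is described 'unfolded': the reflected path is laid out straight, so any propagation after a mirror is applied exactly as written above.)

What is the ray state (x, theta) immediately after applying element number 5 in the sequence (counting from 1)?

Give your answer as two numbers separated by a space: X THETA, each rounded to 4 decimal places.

Answer: -0.0538 -0.8655

Derivation:
Initial: x=7.0000 theta=0.5000
After 1 (propagate distance d=29): x=21.5000 theta=0.5000
After 2 (thin lens f=25): x=21.5000 theta=-0.3600
After 3 (propagate distance d=19): x=14.6600 theta=-0.3600
After 4 (thin lens f=29): x=14.6600 theta=-251/290 (≈-0.8655)
After 5 (propagate distance d=17): x=-39/725 (≈-0.0538) theta=-251/290 (≈-0.8655)
Rounded to 4 decimal places: x = -0.0538, theta = -0.8655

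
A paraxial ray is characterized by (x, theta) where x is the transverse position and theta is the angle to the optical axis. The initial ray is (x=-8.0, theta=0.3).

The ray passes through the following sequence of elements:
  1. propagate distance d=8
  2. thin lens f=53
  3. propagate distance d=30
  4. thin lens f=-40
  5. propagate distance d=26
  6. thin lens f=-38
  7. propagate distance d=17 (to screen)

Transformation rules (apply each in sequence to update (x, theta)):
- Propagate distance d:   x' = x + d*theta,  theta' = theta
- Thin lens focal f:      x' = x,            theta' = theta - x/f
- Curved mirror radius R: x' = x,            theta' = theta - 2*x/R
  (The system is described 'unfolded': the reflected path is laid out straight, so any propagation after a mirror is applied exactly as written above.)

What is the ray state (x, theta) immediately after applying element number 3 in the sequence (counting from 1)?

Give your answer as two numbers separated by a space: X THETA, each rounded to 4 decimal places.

Answer: 6.5698 0.4057

Derivation:
Initial: x=-8.0000 theta=0.3000
After 1 (propagate distance d=8): x=-5.6000 theta=0.3000
After 2 (thin lens f=53): x=-5.6000 theta=43/106 (≈0.4057)
After 3 (propagate distance d=30): x=1741/265 (≈6.5698) theta=43/106 (≈0.4057)
Rounded to 4 decimal places: x = 6.5698, theta = 0.4057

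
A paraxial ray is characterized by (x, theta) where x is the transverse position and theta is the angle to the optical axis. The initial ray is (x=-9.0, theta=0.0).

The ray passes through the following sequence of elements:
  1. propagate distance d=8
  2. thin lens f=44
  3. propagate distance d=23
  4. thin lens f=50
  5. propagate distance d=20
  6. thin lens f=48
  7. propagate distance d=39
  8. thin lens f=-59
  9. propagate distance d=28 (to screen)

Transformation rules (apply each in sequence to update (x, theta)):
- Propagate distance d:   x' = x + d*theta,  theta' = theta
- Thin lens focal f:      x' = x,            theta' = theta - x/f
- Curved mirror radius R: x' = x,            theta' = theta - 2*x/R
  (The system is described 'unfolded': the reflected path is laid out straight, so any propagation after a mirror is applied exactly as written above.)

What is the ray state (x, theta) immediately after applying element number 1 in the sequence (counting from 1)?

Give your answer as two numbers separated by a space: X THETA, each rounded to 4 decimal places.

Answer: -9.0000 0.0000

Derivation:
Initial: x=-9.0000 theta=0.0000
After 1 (propagate distance d=8): x=-9.0000 theta=0.0000
Rounded to 4 decimal places: x = -9.0000, theta = 0.0000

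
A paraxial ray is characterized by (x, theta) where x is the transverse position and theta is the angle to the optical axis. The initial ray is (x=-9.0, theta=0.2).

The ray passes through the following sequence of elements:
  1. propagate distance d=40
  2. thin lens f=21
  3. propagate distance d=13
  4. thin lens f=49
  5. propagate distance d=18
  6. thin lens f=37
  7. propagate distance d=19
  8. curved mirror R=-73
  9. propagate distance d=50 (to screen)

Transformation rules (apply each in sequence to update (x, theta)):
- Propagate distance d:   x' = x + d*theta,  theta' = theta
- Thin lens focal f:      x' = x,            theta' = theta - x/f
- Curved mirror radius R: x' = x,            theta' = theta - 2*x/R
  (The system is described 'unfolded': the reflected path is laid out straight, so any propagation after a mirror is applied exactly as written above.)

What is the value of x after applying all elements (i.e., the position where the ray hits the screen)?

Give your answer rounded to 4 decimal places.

Initial: x=-9.0000 theta=0.2000
After 1 (propagate distance d=40): x=-1.0000 theta=0.2000
After 2 (thin lens f=21): x=-1.0000 theta=26/105 (≈0.2476)
After 3 (propagate distance d=13): x=233/105 (≈2.2190) theta=26/105 (≈0.2476)
After 4 (thin lens f=49): x=233/105 (≈2.2190) theta=347/1715 (≈0.2023)
After 5 (propagate distance d=18): x=6031/1029 (≈5.8610) theta=347/1715 (≈0.2023)
After 6 (thin lens f=37): x=6031/1029 (≈5.8610) theta=226/5145 (≈0.0439)
After 7 (propagate distance d=19): x=11483/1715 (≈6.6956) theta=226/5145 (≈0.0439)
After 8 (curved mirror R=-73): x=11483/1715 (≈6.6956) theta=85396/375585 (≈0.2274)
After 9 (propagate distance d=50 (to screen)): x=6784577/375585 (≈18.0640) theta=85396/375585 (≈0.2274)
Rounded to 4 decimal places: x = 18.0640

Answer: 18.0640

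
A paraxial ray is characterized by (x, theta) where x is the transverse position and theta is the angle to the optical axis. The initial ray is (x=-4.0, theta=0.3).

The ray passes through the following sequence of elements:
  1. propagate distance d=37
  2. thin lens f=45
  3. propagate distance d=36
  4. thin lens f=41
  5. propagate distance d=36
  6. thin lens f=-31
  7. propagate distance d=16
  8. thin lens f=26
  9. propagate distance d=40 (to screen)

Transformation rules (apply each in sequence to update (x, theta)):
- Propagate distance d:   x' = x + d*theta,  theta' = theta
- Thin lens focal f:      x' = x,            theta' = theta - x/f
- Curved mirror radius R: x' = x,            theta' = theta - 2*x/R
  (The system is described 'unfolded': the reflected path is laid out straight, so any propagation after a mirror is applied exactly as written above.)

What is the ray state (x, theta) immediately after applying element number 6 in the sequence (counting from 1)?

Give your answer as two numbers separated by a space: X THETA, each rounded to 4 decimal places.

Initial: x=-4.0000 theta=0.3000
After 1 (propagate distance d=37): x=7.1000 theta=0.3000
After 2 (thin lens f=45): x=7.1000 theta=32/225 (≈0.1422)
After 3 (propagate distance d=36): x=12.2200 theta=32/225 (≈0.1422)
After 4 (thin lens f=41): x=12.2200 theta=-115/738 (≈-0.1558)
After 5 (propagate distance d=36): x=13551/2050 (≈6.6102) theta=-115/738 (≈-0.1558)
After 6 (thin lens f=-31): x=13551/2050 (≈6.6102) theta=16417/285975 (≈0.0574)
Rounded to 4 decimal places: x = 6.6102, theta = 0.0574

Answer: 6.6102 0.0574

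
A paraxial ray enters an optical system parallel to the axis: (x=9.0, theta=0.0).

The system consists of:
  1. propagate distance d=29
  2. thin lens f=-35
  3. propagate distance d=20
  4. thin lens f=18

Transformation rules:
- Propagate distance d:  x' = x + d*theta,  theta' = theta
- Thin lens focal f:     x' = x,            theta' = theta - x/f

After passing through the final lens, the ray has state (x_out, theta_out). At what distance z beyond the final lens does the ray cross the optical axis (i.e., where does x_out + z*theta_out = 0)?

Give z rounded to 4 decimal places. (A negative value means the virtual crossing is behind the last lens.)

Initial: x=9.0000 theta=0.0000
After 1 (propagate distance d=29): x=9.0000 theta=0.0000
After 2 (thin lens f=-35): x=9.0000 theta=9/35 (≈0.2571)
After 3 (propagate distance d=20): x=99/7 (≈14.1429) theta=9/35 (≈0.2571)
After 4 (thin lens f=18): x=99/7 (≈14.1429) theta=-37/70 (≈-0.5286)
z_focus = -x_out/theta_out = -(99/7)/(-37/70) = 990/37 ≈ 26.7568
Rounded to 4 decimal places: z = 26.7568

Answer: 26.7568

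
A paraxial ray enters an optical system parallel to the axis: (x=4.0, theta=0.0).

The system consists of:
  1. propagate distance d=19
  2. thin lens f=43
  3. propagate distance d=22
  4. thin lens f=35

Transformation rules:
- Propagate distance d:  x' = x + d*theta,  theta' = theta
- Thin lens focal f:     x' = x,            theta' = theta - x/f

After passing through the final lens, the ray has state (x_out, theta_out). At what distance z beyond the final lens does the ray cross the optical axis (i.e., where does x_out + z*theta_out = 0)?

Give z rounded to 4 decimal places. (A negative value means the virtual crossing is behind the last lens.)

Answer: 13.1250

Derivation:
Initial: x=4.0000 theta=0.0000
After 1 (propagate distance d=19): x=4.0000 theta=0.0000
After 2 (thin lens f=43): x=4.0000 theta=-4/43 (≈-0.0930)
After 3 (propagate distance d=22): x=84/43 (≈1.9535) theta=-4/43 (≈-0.0930)
After 4 (thin lens f=35): x=84/43 (≈1.9535) theta=-32/215 (≈-0.1488)
z_focus = -x_out/theta_out = -(84/43)/(-32/215) = 13.1250
Rounded to 4 decimal places: z = 13.1250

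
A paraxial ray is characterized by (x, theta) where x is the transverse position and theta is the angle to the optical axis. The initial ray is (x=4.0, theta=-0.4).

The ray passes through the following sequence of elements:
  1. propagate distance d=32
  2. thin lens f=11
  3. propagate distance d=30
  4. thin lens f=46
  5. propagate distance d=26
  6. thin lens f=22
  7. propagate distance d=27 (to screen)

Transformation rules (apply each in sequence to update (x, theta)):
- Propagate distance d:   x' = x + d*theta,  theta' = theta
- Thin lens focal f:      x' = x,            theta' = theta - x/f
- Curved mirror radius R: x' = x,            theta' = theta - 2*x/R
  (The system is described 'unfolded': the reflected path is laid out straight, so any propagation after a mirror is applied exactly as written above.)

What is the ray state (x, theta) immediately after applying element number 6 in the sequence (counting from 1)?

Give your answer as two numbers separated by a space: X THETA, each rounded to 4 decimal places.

Initial: x=4.0000 theta=-0.4000
After 1 (propagate distance d=32): x=-8.8000 theta=-0.4000
After 2 (thin lens f=11): x=-8.8000 theta=0.4000
After 3 (propagate distance d=30): x=3.2000 theta=0.4000
After 4 (thin lens f=46): x=3.2000 theta=38/115 (≈0.3304)
After 5 (propagate distance d=26): x=1356/115 (≈11.7913) theta=38/115 (≈0.3304)
After 6 (thin lens f=22): x=1356/115 (≈11.7913) theta=-52/253 (≈-0.2055)
Rounded to 4 decimal places: x = 11.7913, theta = -0.2055

Answer: 11.7913 -0.2055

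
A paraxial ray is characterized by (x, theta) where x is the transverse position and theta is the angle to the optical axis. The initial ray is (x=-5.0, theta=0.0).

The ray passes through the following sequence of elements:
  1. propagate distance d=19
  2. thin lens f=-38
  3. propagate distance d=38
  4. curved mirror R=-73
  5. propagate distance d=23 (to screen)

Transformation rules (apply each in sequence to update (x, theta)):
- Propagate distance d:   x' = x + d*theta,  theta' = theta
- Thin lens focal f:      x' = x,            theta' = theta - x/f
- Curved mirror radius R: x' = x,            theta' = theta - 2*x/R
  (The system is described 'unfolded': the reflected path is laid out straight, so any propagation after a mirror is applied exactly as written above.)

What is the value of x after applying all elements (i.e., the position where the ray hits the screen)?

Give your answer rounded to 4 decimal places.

Answer: -19.3277

Derivation:
Initial: x=-5.0000 theta=0.0000
After 1 (propagate distance d=19): x=-5.0000 theta=0.0000
After 2 (thin lens f=-38): x=-5.0000 theta=-5/38 (≈-0.1316)
After 3 (propagate distance d=38): x=-10.0000 theta=-5/38 (≈-0.1316)
After 4 (curved mirror R=-73): x=-10.0000 theta=-1125/2774 (≈-0.4056)
After 5 (propagate distance d=23 (to screen)): x=-53615/2774 (≈-19.3277) theta=-1125/2774 (≈-0.4056)
Rounded to 4 decimal places: x = -19.3277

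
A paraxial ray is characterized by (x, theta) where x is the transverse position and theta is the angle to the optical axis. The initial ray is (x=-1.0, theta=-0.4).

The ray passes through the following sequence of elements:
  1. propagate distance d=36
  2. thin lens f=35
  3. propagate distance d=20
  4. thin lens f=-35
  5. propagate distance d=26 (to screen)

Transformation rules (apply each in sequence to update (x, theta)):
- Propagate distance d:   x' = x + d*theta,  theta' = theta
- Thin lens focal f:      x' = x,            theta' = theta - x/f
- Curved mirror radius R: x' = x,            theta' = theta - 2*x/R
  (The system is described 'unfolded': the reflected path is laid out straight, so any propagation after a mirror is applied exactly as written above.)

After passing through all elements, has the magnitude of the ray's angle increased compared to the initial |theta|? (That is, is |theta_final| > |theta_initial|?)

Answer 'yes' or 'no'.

Initial: x=-1.0000 theta=-0.4000
After 1 (propagate distance d=36): x=-15.4000 theta=-0.4000
After 2 (thin lens f=35): x=-15.4000 theta=0.0400
After 3 (propagate distance d=20): x=-14.6000 theta=0.0400
After 4 (thin lens f=-35): x=-14.6000 theta=-66/175 (≈-0.3771)
After 5 (propagate distance d=26 (to screen)): x=-4271/175 (≈-24.4057) theta=-66/175 (≈-0.3771)
|theta_initial|=0.4000 |theta_final|=66/175 (≈0.3771) -> not increased

Answer: no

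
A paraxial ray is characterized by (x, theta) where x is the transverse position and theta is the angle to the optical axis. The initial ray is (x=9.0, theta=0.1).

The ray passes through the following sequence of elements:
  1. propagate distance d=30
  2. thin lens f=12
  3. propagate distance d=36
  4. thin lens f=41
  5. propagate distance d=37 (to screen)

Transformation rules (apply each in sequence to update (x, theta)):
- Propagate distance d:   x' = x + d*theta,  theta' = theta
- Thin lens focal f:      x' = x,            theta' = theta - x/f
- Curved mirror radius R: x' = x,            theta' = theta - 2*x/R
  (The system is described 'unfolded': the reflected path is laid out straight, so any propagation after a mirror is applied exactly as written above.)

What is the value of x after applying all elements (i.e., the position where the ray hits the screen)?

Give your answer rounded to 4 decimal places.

Initial: x=9.0000 theta=0.1000
After 1 (propagate distance d=30): x=12.0000 theta=0.1000
After 2 (thin lens f=12): x=12.0000 theta=-0.9000
After 3 (propagate distance d=36): x=-20.4000 theta=-0.9000
After 4 (thin lens f=41): x=-20.4000 theta=-33/82 (≈-0.4024)
After 5 (propagate distance d=37 (to screen)): x=-14469/410 (≈-35.2902) theta=-33/82 (≈-0.4024)
Rounded to 4 decimal places: x = -35.2902

Answer: -35.2902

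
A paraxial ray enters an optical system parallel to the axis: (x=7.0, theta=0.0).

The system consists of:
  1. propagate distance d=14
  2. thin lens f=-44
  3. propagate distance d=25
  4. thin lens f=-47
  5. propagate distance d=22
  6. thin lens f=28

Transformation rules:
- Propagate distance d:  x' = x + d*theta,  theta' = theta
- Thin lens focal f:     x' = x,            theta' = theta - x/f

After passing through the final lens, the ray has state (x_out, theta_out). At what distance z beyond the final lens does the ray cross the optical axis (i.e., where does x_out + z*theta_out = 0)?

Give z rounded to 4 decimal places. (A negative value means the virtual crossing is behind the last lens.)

Answer: 63.7063

Derivation:
Initial: x=7.0000 theta=0.0000
After 1 (propagate distance d=14): x=7.0000 theta=0.0000
After 2 (thin lens f=-44): x=7.0000 theta=7/44 (≈0.1591)
After 3 (propagate distance d=25): x=483/44 (≈10.9773) theta=7/44 (≈0.1591)
After 4 (thin lens f=-47): x=483/44 (≈10.9773) theta=203/517 (≈0.3926)
After 5 (propagate distance d=22): x=40565/2068 (≈19.6156) theta=203/517 (≈0.3926)
After 6 (thin lens f=28): x=40565/2068 (≈19.6156) theta=-2547/8272 (≈-0.3079)
z_focus = -x_out/theta_out = -(40565/2068)/(-2547/8272) = 162260/2547 ≈ 63.7063
Rounded to 4 decimal places: z = 63.7063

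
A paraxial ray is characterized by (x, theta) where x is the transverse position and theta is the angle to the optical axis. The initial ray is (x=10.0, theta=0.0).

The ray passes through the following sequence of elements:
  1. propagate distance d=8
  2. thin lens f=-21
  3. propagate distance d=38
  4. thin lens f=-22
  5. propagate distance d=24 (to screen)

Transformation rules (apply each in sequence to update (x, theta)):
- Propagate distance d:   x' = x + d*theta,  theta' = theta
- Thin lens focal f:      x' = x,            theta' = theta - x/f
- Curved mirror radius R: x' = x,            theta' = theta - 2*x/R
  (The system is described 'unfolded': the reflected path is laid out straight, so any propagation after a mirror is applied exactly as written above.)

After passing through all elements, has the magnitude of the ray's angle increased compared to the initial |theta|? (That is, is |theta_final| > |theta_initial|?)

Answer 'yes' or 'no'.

Initial: x=10.0000 theta=0.0000
After 1 (propagate distance d=8): x=10.0000 theta=0.0000
After 2 (thin lens f=-21): x=10.0000 theta=10/21 (≈0.4762)
After 3 (propagate distance d=38): x=590/21 (≈28.0952) theta=10/21 (≈0.4762)
After 4 (thin lens f=-22): x=590/21 (≈28.0952) theta=135/77 (≈1.7532)
After 5 (propagate distance d=24 (to screen)): x=16210/231 (≈70.1732) theta=135/77 (≈1.7532)
|theta_initial|=0.0000 |theta_final|=135/77 (≈1.7532) -> increased

Answer: yes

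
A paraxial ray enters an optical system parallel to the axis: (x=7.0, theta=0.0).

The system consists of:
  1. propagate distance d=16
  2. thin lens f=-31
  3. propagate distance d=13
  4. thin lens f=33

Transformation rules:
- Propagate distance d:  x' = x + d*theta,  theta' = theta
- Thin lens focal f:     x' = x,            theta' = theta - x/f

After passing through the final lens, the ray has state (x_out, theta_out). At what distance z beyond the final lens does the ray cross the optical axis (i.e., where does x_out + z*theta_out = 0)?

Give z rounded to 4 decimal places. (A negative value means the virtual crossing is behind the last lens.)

Answer: 132.0000

Derivation:
Initial: x=7.0000 theta=0.0000
After 1 (propagate distance d=16): x=7.0000 theta=0.0000
After 2 (thin lens f=-31): x=7.0000 theta=7/31 (≈0.2258)
After 3 (propagate distance d=13): x=308/31 (≈9.9355) theta=7/31 (≈0.2258)
After 4 (thin lens f=33): x=308/31 (≈9.9355) theta=-7/93 (≈-0.0753)
z_focus = -x_out/theta_out = -(308/31)/(-7/93) = 132.0000
Rounded to 4 decimal places: z = 132.0000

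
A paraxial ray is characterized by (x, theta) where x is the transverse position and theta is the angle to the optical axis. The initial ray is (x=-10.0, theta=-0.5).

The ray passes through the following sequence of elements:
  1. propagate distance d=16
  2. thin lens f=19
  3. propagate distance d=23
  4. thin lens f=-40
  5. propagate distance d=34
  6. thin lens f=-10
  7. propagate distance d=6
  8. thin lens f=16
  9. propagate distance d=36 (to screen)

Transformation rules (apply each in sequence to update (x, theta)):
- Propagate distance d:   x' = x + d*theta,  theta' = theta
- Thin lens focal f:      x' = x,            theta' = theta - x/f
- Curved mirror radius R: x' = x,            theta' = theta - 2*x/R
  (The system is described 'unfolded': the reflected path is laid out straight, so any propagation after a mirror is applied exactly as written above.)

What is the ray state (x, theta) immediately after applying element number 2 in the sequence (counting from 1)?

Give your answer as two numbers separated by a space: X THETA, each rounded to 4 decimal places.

Answer: -18.0000 0.4474

Derivation:
Initial: x=-10.0000 theta=-0.5000
After 1 (propagate distance d=16): x=-18.0000 theta=-0.5000
After 2 (thin lens f=19): x=-18.0000 theta=17/38 (≈0.4474)
Rounded to 4 decimal places: x = -18.0000, theta = 0.4474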